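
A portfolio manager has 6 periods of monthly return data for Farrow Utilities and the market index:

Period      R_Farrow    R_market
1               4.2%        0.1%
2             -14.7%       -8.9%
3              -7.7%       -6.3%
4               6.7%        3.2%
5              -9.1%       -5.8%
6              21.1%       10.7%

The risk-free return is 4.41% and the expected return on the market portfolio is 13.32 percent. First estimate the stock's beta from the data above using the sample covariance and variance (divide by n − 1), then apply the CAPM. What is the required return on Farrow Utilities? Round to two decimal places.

20.31%

Mean R_i = (4.2 − 14.7 − 7.7 + 6.7 − 9.1 + 21.1) / 6 = 0.0833%
Mean R_m = (0.1 − 8.9 − 6.3 + 3.2 − 5.8 + 10.7) / 6 = -1.1667%
Σ(R_i − R̄_i)(R_m − R̄_m) = 480.3333  ⇒  Cov = 480.3333 / 5 = 96.0667
Σ(R_m − R̄_m)² = 269.1133  ⇒  Var(R_m) = 269.1133 / 5 = 53.8227
β = Cov / Var(R_m) = 96.0667 / 53.8227 = 1.7849
MRP = 13.32% − 4.41% = 8.91%
E(R) = R_f + β × MRP = 4.41% + 1.7849 × 8.91% = 20.31%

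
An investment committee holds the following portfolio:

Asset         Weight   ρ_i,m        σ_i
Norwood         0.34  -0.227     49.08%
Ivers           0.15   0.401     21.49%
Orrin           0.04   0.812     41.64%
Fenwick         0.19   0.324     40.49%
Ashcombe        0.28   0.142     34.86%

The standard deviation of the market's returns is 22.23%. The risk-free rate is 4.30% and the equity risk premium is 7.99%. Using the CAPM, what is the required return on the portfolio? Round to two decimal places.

β_Norwood = -0.227 × 49.08% / 22.23% = -0.5012
β_Ivers = 0.401 × 21.49% / 22.23% = 0.3877
β_Orrin = 0.812 × 41.64% / 22.23% = 1.5210
β_Fenwick = 0.324 × 40.49% / 22.23% = 0.5901
β_Ashcombe = 0.142 × 34.86% / 22.23% = 0.2227
β_P = Σ w_i β_i = 0.34×-0.5012 + 0.15×0.3877 + 0.04×1.5210 + 0.19×0.5901 + 0.28×0.2227 = 0.1231
E(R_P) = R_f + β_P × MRP = 4.30% + 0.1231 × 7.99% = 5.28%

5.28%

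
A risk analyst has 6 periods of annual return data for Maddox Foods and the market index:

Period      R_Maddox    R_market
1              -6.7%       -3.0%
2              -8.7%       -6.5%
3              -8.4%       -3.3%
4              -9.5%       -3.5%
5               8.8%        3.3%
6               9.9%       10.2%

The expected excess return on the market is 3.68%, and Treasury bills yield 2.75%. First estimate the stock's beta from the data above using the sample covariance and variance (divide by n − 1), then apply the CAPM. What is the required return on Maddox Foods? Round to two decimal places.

7.86%

Mean R_i = (-6.7 − 8.7 − 8.4 − 9.5 + 8.8 + 9.9) / 6 = -2.4333%
Mean R_m = (-3.0 − 6.5 − 3.3 − 3.5 + 3.3 + 10.2) / 6 = -0.4667%
Σ(R_i − R̄_i)(R_m − R̄_m) = 260.8267  ⇒  Cov = 260.8267 / 5 = 52.1653
Σ(R_m − R̄_m)² = 188.0133  ⇒  Var(R_m) = 188.0133 / 5 = 37.6027
β = Cov / Var(R_m) = 52.1653 / 37.6027 = 1.3873
E(R) = R_f + β × MRP = 2.75% + 1.3873 × 3.68% = 7.86%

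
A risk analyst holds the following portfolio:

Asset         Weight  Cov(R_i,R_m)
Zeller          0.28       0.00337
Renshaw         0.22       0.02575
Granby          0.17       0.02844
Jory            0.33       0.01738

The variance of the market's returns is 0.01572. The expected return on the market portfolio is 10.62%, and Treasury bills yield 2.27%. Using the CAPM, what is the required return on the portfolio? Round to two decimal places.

11.39%

β_Zeller = 0.00337 / 0.01572 = 0.2144
β_Renshaw = 0.02575 / 0.01572 = 1.6380
β_Granby = 0.02844 / 0.01572 = 1.8092
β_Jory = 0.01738 / 0.01572 = 1.1056
β_P = Σ w_i β_i = 0.28×0.2144 + 0.22×1.6380 + 0.17×1.8092 + 0.33×1.1056 = 1.0928
MRP = 10.62% − 2.27% = 8.35%
E(R_P) = R_f + β_P × MRP = 2.27% + 1.0928 × 8.35% = 11.39%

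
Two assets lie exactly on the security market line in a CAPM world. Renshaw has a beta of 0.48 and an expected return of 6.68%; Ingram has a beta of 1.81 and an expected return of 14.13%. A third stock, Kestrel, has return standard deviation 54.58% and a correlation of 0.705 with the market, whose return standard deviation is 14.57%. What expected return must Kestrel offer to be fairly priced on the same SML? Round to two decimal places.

18.78%

MRP = (14.13% − 6.68%) / (1.81 − 0.48) = 5.6015%
R_f = 6.68% − 0.48 × 5.6015% = 3.9913%
β_Kestrel = ρ·σ_i/σ_m = 0.705 × 54.58 / 14.57 = 2.6410
E(R_Kestrel) = R_f + β × MRP = 3.9913% + 2.6410 × 5.6015% = 18.78%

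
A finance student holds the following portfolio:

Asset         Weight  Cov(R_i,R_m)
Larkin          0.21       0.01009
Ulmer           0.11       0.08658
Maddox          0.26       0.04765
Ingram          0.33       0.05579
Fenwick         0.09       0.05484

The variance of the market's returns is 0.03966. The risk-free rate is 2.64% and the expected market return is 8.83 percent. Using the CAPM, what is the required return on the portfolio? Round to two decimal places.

β_Larkin = 0.01009 / 0.03966 = 0.2544
β_Ulmer = 0.08658 / 0.03966 = 2.1831
β_Maddox = 0.04765 / 0.03966 = 1.2015
β_Ingram = 0.05579 / 0.03966 = 1.4067
β_Fenwick = 0.05484 / 0.03966 = 1.3828
β_P = Σ w_i β_i = 0.21×0.2544 + 0.11×2.1831 + 0.26×1.2015 + 0.33×1.4067 + 0.09×1.3828 = 1.1946
MRP = 8.83% − 2.64% = 6.19%
E(R_P) = R_f + β_P × MRP = 2.64% + 1.1946 × 6.19% = 10.03%

10.03%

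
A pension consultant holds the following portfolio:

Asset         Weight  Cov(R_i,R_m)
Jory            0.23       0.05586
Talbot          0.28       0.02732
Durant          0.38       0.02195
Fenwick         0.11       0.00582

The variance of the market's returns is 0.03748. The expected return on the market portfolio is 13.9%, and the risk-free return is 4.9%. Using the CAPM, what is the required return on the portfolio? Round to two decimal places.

β_Jory = 0.05586 / 0.03748 = 1.4904
β_Talbot = 0.02732 / 0.03748 = 0.7289
β_Durant = 0.02195 / 0.03748 = 0.5856
β_Fenwick = 0.00582 / 0.03748 = 0.1553
β_P = Σ w_i β_i = 0.23×1.4904 + 0.28×0.7289 + 0.38×0.5856 + 0.11×0.1553 = 0.7865
MRP = 13.9% − 4.9% = 9.00%
E(R_P) = R_f + β_P × MRP = 4.9% + 0.7865 × 9.0% = 11.98%

11.98%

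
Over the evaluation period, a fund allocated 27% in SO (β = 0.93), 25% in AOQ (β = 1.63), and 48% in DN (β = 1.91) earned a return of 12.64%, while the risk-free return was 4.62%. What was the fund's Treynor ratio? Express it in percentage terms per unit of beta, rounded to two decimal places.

β_P = 0.27×0.93 + 0.25×1.63 + 0.48×1.91 = 1.5754
Treynor = (R_P − R_f) / β_P = (12.64% − 4.62%) / 1.5754 = 8.02% / 1.5754 = 5.09%

5.09%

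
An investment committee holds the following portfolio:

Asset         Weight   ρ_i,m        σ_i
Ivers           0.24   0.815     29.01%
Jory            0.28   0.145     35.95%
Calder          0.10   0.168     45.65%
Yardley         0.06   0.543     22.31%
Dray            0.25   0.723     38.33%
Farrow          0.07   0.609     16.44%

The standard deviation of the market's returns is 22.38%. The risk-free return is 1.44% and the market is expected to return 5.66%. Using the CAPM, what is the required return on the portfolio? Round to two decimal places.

4.51%

β_Ivers = 0.815 × 29.01% / 22.38% = 1.0564
β_Jory = 0.145 × 35.95% / 22.38% = 0.2329
β_Calder = 0.168 × 45.65% / 22.38% = 0.3427
β_Yardley = 0.543 × 22.31% / 22.38% = 0.5413
β_Dray = 0.723 × 38.33% / 22.38% = 1.2383
β_Farrow = 0.609 × 16.44% / 22.38% = 0.4474
β_P = Σ w_i β_i = 0.24×1.0564 + 0.28×0.2329 + 0.10×0.3427 + 0.06×0.5413 + 0.25×1.2383 + 0.07×0.4474 = 0.7264
MRP = 5.66% − 1.44% = 4.22%
E(R_P) = R_f + β_P × MRP = 1.44% + 0.7264 × 4.22% = 4.51%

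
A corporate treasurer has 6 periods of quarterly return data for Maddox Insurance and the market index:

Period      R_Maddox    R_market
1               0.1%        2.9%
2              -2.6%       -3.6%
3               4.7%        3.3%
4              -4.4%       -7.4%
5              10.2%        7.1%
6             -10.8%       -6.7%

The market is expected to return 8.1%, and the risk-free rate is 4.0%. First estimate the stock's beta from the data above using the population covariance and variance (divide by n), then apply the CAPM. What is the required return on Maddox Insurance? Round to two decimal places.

8.59%

Mean R_i = (0.1 − 2.6 + 4.7 − 4.4 + 10.2 − 10.8) / 6 = -0.4667%
Mean R_m = (2.9 − 3.6 + 3.3 − 7.4 + 7.1 − 6.7) / 6 = -0.7333%
Σ(R_i − R̄_i)(R_m − R̄_m) = 200.4467  ⇒  Cov = 200.4467 / 6 = 33.4078
Σ(R_m − R̄_m)² = 179.0933  ⇒  Var(R_m) = 179.0933 / 6 = 29.8489
β = Cov / Var(R_m) = 33.4078 / 29.8489 = 1.1192
MRP = 8.1% − 4.0% = 4.10%
E(R) = R_f + β × MRP = 4.0% + 1.1192 × 4.1% = 8.59%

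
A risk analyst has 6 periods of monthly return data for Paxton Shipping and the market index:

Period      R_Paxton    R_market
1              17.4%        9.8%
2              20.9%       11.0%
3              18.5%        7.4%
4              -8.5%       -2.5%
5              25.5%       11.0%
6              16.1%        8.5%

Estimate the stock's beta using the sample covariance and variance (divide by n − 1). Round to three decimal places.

Mean R_i = (17.4 + 20.9 + 18.5 − 8.5 + 25.5 + 16.1) / 6 = 14.9833%
Mean R_m = (9.8 + 11.0 + 7.4 − 2.5 + 11.0 + 8.5) / 6 = 7.5333%
Σ(R_i − R̄_i)(R_m − R̄_m) = 298.6733  ⇒  Cov = 298.6733 / 5 = 59.7347
Σ(R_m − R̄_m)² = 130.7933  ⇒  Var(R_m) = 130.7933 / 5 = 26.1587
β = Cov / Var(R_m) = 59.7347 / 26.1587 = 2.2836

2.284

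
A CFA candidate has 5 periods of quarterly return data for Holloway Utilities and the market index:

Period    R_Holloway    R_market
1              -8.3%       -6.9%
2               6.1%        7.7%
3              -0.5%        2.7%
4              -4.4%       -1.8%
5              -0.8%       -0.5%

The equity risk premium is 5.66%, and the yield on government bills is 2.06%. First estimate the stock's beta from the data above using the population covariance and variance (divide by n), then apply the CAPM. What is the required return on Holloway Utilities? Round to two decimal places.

7.51%

Mean R_i = (-8.3 + 6.1 − 0.5 − 4.4 − 0.8) / 5 = -1.5800%
Mean R_m = (-6.9 + 7.7 + 2.7 − 1.8 − 0.5) / 5 = 0.2400%
Σ(R_i − R̄_i)(R_m − R̄_m) = 113.1060  ⇒  Cov = 113.1060 / 5 = 22.6212
Σ(R_m − R̄_m)² = 117.3920  ⇒  Var(R_m) = 117.3920 / 5 = 23.4784
β = Cov / Var(R_m) = 22.6212 / 23.4784 = 0.9635
E(R) = R_f + β × MRP = 2.06% + 0.9635 × 5.66% = 7.51%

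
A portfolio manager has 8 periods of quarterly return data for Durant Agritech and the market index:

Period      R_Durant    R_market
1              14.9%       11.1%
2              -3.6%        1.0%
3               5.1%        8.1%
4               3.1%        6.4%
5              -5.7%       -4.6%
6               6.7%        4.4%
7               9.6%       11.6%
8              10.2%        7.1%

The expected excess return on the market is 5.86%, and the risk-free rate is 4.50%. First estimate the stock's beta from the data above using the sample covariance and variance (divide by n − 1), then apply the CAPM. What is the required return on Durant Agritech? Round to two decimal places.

Mean R_i = (14.9 − 3.6 + 5.1 + 3.1 − 5.7 + 6.7 + 9.6 + 10.2) / 8 = 5.0375%
Mean R_m = (11.1 + 1.0 + 8.1 + 6.4 − 4.6 + 4.4 + 11.6 + 7.1) / 8 = 5.6375%
Σ(R_i − R̄_i)(R_m − R̄_m) = 235.2288  ⇒  Cov = 235.2288 / 7 = 33.6041
Σ(R_m − R̄_m)² = 202.0188  ⇒  Var(R_m) = 202.0188 / 7 = 28.8598
β = Cov / Var(R_m) = 33.6041 / 28.8598 = 1.1644
E(R) = R_f + β × MRP = 4.50% + 1.1644 × 5.86% = 11.32%

11.32%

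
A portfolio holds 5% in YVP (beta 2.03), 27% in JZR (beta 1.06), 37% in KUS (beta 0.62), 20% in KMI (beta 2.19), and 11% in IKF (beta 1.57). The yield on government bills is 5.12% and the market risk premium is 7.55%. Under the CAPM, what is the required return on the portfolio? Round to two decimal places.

14.39%

β_P = Σ w_i β_i = 0.05×2.03 + 0.27×1.06 + 0.37×0.62 + 0.20×2.19 + 0.11×1.57 = 1.2278
E(R_P) = R_f + β_P × MRP = 5.12% + 1.2278 × 7.55% = 14.39%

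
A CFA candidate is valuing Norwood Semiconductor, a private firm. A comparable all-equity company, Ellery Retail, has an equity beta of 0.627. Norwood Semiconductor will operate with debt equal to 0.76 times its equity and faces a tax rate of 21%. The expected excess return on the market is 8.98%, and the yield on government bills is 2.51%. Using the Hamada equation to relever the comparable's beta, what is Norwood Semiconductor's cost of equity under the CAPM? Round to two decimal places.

β_L = β_U × [1 + (1 − t)(D/E)] = 0.627 × [1 + (1 − 0.21) × 0.76]
    = 0.627 × [1 + 0.79 × 0.76] = 0.627 × 1.6004 = 1.0035
E(R) = R_f + β_L × MRP = 2.51% + 1.0035 × 8.98% = 11.52%

11.52%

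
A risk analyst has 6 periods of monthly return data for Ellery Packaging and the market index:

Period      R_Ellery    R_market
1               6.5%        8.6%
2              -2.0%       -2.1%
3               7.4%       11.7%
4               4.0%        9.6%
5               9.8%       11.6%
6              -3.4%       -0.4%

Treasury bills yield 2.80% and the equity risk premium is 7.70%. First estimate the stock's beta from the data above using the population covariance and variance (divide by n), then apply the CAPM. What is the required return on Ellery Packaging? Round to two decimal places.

9.13%

Mean R_i = (6.5 − 2.0 + 7.4 + 4.0 + 9.8 − 3.4) / 6 = 3.7167%
Mean R_m = (8.6 − 2.1 + 11.7 + 9.6 + 11.6 − 0.4) / 6 = 6.5000%
Σ(R_i − R̄_i)(R_m − R̄_m) = 155.1700  ⇒  Cov = 155.1700 / 6 = 25.8617
Σ(R_m − R̄_m)² = 188.6400  ⇒  Var(R_m) = 188.6400 / 6 = 31.4400
β = Cov / Var(R_m) = 25.8617 / 31.4400 = 0.8226
E(R) = R_f + β × MRP = 2.80% + 0.8226 × 7.70% = 9.13%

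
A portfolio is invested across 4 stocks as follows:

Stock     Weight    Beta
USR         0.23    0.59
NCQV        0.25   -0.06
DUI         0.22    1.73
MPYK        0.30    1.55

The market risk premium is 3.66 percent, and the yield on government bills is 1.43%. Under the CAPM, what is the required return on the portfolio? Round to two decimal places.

β_P = Σ w_i β_i = 0.23×0.59 + 0.25×-0.06 + 0.22×1.73 + 0.30×1.55 = 0.9663
E(R_P) = R_f + β_P × MRP = 1.43% + 0.9663 × 3.66% = 4.97%

4.97%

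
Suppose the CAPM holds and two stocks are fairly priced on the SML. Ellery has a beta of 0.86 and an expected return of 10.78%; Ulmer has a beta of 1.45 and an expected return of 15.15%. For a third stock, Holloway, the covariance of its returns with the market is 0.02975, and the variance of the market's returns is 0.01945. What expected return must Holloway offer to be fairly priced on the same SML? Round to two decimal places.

MRP = (15.15% − 10.78%) / (1.45 − 0.86) = 7.4068%
R_f = 10.78% − 0.86 × 7.4068% = 4.4102%
β_Holloway = Cov / Var(R_m) = 0.02975 / 0.01945 = 1.5296
E(R_Holloway) = R_f + β × MRP = 4.4102% + 1.5296 × 7.4068% = 15.74%

15.74%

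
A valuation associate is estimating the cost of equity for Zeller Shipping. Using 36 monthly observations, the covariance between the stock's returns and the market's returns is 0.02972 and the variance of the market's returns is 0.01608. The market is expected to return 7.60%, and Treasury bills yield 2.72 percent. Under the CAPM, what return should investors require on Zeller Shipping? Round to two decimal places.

11.74%

β = Cov(R_i, R_m) / Var(R_m) = 0.02972 / 0.01608 = 1.8483
MRP = 7.60% − 2.72% = 4.88%
E(R) = R_f + β × MRP = 2.72% + 1.8483 × 4.88% = 11.74%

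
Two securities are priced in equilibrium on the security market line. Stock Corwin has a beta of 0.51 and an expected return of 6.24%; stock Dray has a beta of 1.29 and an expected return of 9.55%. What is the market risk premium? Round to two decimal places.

4.24%

Both satisfy E(R) = R_f + β·MRP, so the slope of the SML is
MRP = (9.55% − 6.24%) / (1.29 − 0.51) = 3.31% / 0.78 = 4.2436%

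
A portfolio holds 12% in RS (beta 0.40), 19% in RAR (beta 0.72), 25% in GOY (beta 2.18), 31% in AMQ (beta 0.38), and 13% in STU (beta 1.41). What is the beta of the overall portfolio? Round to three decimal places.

β_P = Σ w_i β_i = 0.12×0.40 + 0.19×0.72 + 0.25×2.18 + 0.31×0.38 + 0.13×1.41 = 1.0309

1.031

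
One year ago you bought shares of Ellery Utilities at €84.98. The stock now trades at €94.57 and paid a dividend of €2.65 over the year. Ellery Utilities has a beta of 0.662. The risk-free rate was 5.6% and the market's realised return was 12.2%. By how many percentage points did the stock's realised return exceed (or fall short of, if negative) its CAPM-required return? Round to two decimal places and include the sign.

+4.43%

Realised HPR = (P1 + D1 − P0) / P0 = (94.57 + 2.65 − 84.98) / 84.98 = 12.24 / 84.98 = 14.4034%
MRP = 12.2% − 5.6% = 6.60%
CAPM required = R_f + β·MRP = 5.6% + 0.662 × 6.6% = 9.9692%
α = realised − required = 14.4034% − 9.9692% = +4.43%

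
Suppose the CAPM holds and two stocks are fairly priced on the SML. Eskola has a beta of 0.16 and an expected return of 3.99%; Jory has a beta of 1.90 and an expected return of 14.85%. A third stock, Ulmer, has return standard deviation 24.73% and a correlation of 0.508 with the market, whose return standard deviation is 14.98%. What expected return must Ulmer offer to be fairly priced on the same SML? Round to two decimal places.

8.23%

MRP = (14.85% − 3.99%) / (1.90 − 0.16) = 6.2414%
R_f = 3.99% − 0.16 × 6.2414% = 2.9914%
β_Ulmer = ρ·σ_i/σ_m = 0.508 × 24.73 / 14.98 = 0.8386
E(R_Ulmer) = R_f + β × MRP = 2.9914% + 0.8386 × 6.2414% = 8.23%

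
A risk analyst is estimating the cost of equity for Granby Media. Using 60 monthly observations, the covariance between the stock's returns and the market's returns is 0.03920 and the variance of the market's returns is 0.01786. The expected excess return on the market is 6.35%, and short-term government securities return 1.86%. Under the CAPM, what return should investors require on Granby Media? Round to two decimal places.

β = Cov(R_i, R_m) / Var(R_m) = 0.03920 / 0.01786 = 2.1948
E(R) = R_f + β × MRP = 1.86% + 2.1948 × 6.35% = 15.80%

15.80%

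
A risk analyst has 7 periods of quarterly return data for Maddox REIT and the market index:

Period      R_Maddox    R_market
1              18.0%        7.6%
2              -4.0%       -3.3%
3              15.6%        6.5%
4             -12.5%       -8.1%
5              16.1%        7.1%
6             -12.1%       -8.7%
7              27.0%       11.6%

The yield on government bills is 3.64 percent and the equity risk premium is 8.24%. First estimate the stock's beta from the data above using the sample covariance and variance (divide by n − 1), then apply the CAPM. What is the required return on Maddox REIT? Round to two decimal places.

Mean R_i = (18.0 − 4.0 + 15.6 − 12.5 + 16.1 − 12.1 + 27.0) / 7 = 6.8714%
Mean R_m = (7.6 − 3.3 + 6.5 − 8.1 + 7.1 − 8.7 + 11.6) / 7 = 1.8143%
Σ(R_i − R̄_i)(R_m − R̄_m) = 798.1629  ⇒  Cov = 798.1629 / 6 = 133.0272
Σ(R_m − R̄_m)² = 414.1286  ⇒  Var(R_m) = 414.1286 / 6 = 69.0214
β = Cov / Var(R_m) = 133.0272 / 69.0214 = 1.9273
E(R) = R_f + β × MRP = 3.64% + 1.9273 × 8.24% = 19.52%

19.52%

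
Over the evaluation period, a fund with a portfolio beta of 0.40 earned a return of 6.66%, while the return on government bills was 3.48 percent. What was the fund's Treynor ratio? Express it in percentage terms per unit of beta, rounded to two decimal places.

7.95%

Treynor = (R_P − R_f) / β_P = (6.66% − 3.48%) / 0.4000 = 3.18% / 0.4000 = 7.95%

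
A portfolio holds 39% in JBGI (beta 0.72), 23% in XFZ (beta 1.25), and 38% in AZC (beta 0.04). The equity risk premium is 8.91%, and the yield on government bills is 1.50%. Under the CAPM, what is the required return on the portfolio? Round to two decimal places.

β_P = Σ w_i β_i = 0.39×0.72 + 0.23×1.25 + 0.38×0.04 = 0.5835
E(R_P) = R_f + β_P × MRP = 1.50% + 0.5835 × 8.91% = 6.70%

6.70%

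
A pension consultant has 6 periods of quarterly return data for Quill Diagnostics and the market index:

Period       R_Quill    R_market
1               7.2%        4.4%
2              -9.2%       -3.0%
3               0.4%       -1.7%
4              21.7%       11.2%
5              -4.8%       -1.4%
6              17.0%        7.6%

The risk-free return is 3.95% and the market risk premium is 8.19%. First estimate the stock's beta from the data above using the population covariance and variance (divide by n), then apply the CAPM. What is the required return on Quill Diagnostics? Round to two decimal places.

20.83%

Mean R_i = (7.2 − 9.2 + 0.4 + 21.7 − 4.8 + 17.0) / 6 = 5.3833%
Mean R_m = (4.4 − 3.0 − 1.7 + 11.2 − 1.4 + 7.6) / 6 = 2.8500%
Σ(R_i − R̄_i)(R_m − R̄_m) = 345.5050  ⇒  Cov = 345.5050 / 6 = 57.5842
Σ(R_m − R̄_m)² = 167.6750  ⇒  Var(R_m) = 167.6750 / 6 = 27.9458
β = Cov / Var(R_m) = 57.5842 / 27.9458 = 2.0606
E(R) = R_f + β × MRP = 3.95% + 2.0606 × 8.19% = 20.83%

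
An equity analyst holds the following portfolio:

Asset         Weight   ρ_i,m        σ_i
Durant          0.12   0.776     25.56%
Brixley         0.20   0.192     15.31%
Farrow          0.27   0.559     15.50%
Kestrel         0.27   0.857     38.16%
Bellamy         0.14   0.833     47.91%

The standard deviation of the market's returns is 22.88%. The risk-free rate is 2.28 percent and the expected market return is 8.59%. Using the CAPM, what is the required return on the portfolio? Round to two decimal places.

β_Durant = 0.776 × 25.56% / 22.88% = 0.8669
β_Brixley = 0.192 × 15.31% / 22.88% = 0.1285
β_Farrow = 0.559 × 15.50% / 22.88% = 0.3787
β_Kestrel = 0.857 × 38.16% / 22.88% = 1.4293
β_Bellamy = 0.833 × 47.91% / 22.88% = 1.7443
β_P = Σ w_i β_i = 0.12×0.8669 + 0.20×0.1285 + 0.27×0.3787 + 0.27×1.4293 + 0.14×1.7443 = 0.8621
MRP = 8.59% − 2.28% = 6.31%
E(R_P) = R_f + β_P × MRP = 2.28% + 0.8621 × 6.31% = 7.72%

7.72%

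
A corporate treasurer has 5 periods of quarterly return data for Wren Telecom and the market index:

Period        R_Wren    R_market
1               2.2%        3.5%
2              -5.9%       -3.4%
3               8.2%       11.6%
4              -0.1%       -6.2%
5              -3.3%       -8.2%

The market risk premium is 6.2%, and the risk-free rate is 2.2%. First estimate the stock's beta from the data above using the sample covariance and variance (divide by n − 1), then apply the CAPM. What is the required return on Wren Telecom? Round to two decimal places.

5.77%

Mean R_i = (2.2 − 5.9 + 8.2 − 0.1 − 3.3) / 5 = 0.2200%
Mean R_m = (3.5 − 3.4 + 11.6 − 6.2 − 8.2) / 5 = -0.5400%
Σ(R_i − R̄_i)(R_m − R̄_m) = 151.1540  ⇒  Cov = 151.1540 / 4 = 37.7885
Σ(R_m − R̄_m)² = 262.5920  ⇒  Var(R_m) = 262.5920 / 4 = 65.6480
β = Cov / Var(R_m) = 37.7885 / 65.6480 = 0.5756
E(R) = R_f + β × MRP = 2.2% + 0.5756 × 6.2% = 5.77%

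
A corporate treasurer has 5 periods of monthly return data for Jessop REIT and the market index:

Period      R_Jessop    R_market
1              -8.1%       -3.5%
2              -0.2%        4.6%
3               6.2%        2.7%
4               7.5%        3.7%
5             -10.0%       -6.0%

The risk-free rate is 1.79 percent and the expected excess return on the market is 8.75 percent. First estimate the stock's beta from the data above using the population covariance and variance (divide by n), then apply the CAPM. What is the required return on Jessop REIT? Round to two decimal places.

Mean R_i = (-8.1 − 0.2 + 6.2 + 7.5 − 10.0) / 5 = -0.9200%
Mean R_m = (-3.5 + 4.6 + 2.7 + 3.7 − 6.0) / 5 = 0.3000%
Σ(R_i − R̄_i)(R_m − R̄_m) = 133.3000  ⇒  Cov = 133.3000 / 5 = 26.6600
Σ(R_m − R̄_m)² = 89.9400  ⇒  Var(R_m) = 89.9400 / 5 = 17.9880
β = Cov / Var(R_m) = 26.6600 / 17.9880 = 1.4821
E(R) = R_f + β × MRP = 1.79% + 1.4821 × 8.75% = 14.76%

14.76%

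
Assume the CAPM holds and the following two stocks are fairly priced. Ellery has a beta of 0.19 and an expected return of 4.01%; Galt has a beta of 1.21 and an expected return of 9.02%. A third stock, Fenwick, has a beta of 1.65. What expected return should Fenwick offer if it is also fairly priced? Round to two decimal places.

MRP (SML slope) = (9.02% − 4.01%) / (1.21 − 0.19) = 5.01% / 1.02 = 4.9118%
R_f (intercept) = 4.01% − 0.19 × 4.9118% = 3.0768%
E(R_Fenwick) = R_f + β × MRP = 3.0768% + 1.65 × 4.9118% = 11.18%

11.18%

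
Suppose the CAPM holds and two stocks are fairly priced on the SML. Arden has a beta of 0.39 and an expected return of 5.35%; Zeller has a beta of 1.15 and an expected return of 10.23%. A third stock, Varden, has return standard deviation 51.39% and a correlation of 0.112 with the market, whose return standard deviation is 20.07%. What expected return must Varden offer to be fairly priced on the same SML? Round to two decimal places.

MRP = (10.23% − 5.35%) / (1.15 − 0.39) = 6.4211%
R_f = 5.35% − 0.39 × 6.4211% = 2.8458%
β_Varden = ρ·σ_i/σ_m = 0.112 × 51.39 / 20.07 = 0.2868
E(R_Varden) = R_f + β × MRP = 2.8458% + 0.2868 × 6.4211% = 4.69%

4.69%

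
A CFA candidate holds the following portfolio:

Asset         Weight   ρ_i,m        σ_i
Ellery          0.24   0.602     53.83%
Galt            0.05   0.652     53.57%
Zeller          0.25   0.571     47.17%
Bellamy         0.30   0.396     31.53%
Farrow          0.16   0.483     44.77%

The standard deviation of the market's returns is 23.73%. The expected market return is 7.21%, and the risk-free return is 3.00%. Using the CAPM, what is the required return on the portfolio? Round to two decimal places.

7.16%

β_Ellery = 0.602 × 53.83% / 23.73% = 1.3656
β_Galt = 0.652 × 53.57% / 23.73% = 1.4719
β_Zeller = 0.571 × 47.17% / 23.73% = 1.1350
β_Bellamy = 0.396 × 31.53% / 23.73% = 0.5262
β_Farrow = 0.483 × 44.77% / 23.73% = 0.9112
β_P = Σ w_i β_i = 0.24×1.3656 + 0.05×1.4719 + 0.25×1.1350 + 0.30×0.5262 + 0.16×0.9112 = 0.9887
MRP = 7.21% − 3.00% = 4.21%
E(R_P) = R_f + β_P × MRP = 3.00% + 0.9887 × 4.21% = 7.16%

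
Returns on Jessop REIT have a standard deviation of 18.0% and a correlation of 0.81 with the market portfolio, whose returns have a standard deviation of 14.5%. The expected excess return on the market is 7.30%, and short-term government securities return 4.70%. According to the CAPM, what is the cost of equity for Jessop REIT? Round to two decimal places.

β = ρ × σ_i / σ_m = 0.81 × 18.0% / 14.5% = 1.0055
E(R) = 4.70% + 1.0055 × 7.30% = 12.04%

12.04%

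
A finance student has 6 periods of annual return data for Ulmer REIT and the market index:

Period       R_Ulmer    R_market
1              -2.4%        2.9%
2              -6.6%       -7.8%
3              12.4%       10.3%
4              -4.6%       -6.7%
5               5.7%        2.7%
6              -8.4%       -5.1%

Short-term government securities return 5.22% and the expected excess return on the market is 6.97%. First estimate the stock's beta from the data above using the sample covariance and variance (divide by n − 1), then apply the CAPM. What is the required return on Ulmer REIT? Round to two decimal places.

12.40%

Mean R_i = (-2.4 − 6.6 + 12.4 − 4.6 + 5.7 − 8.4) / 6 = -0.6500%
Mean R_m = (2.9 − 7.8 + 10.3 − 6.7 + 2.7 − 5.1) / 6 = -0.6167%
Σ(R_i − R̄_i)(R_m − R̄_m) = 258.8850  ⇒  Cov = 258.8850 / 5 = 51.7770
Σ(R_m − R̄_m)² = 251.2483  ⇒  Var(R_m) = 251.2483 / 5 = 50.2497
β = Cov / Var(R_m) = 51.7770 / 50.2497 = 1.0304
E(R) = R_f + β × MRP = 5.22% + 1.0304 × 6.97% = 12.40%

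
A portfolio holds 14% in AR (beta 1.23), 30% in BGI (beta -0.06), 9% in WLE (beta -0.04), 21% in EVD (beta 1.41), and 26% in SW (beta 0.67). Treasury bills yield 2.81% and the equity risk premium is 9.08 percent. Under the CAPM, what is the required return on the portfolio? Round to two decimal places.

β_P = Σ w_i β_i = 0.14×1.23 + 0.30×-0.06 + 0.09×-0.04 + 0.21×1.41 + 0.26×0.67 = 0.6209
E(R_P) = R_f + β_P × MRP = 2.81% + 0.6209 × 9.08% = 8.45%

8.45%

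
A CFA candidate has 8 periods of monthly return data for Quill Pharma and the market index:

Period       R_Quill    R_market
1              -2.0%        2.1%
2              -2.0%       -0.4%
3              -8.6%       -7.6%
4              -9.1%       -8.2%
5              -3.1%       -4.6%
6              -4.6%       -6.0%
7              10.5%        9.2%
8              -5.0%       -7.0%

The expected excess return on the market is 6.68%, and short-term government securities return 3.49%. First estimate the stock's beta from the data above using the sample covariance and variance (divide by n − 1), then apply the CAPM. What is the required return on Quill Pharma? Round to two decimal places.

Mean R_i = (-2.0 − 2.0 − 8.6 − 9.1 − 3.1 − 4.6 + 10.5 − 5.0) / 8 = -2.9875%
Mean R_m = (2.1 − 0.4 − 7.6 − 8.2 − 4.6 − 6.0 + 9.2 − 7.0) / 8 = -2.8125%
Σ(R_i − R̄_i)(R_m − R̄_m) = 242.8213  ⇒  Cov = 242.8213 / 7 = 34.6888
Σ(R_m − R̄_m)² = 257.0888  ⇒  Var(R_m) = 257.0888 / 7 = 36.7270
β = Cov / Var(R_m) = 34.6888 / 36.7270 = 0.9445
E(R) = R_f + β × MRP = 3.49% + 0.9445 × 6.68% = 9.80%

9.80%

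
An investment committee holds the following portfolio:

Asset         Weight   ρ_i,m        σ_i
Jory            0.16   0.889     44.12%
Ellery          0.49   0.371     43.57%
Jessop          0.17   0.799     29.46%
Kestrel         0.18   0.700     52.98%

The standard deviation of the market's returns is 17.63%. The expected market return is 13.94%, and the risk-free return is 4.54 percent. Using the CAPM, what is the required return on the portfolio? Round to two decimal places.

17.80%

β_Jory = 0.889 × 44.12% / 17.63% = 2.2248
β_Ellery = 0.371 × 43.57% / 17.63% = 0.9169
β_Jessop = 0.799 × 29.46% / 17.63% = 1.3351
β_Kestrel = 0.700 × 52.98% / 17.63% = 2.1036
β_P = Σ w_i β_i = 0.16×2.2248 + 0.49×0.9169 + 0.17×1.3351 + 0.18×2.1036 = 1.4109
MRP = 13.94% − 4.54% = 9.40%
E(R_P) = R_f + β_P × MRP = 4.54% + 1.4109 × 9.40% = 17.80%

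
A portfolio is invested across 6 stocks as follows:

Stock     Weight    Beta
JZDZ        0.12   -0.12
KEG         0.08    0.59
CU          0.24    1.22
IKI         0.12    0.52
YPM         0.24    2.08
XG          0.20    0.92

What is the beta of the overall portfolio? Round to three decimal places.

1.071

β_P = Σ w_i β_i = 0.12×-0.12 + 0.08×0.59 + 0.24×1.22 + 0.12×0.52 + 0.24×2.08 + 0.20×0.92 = 1.0712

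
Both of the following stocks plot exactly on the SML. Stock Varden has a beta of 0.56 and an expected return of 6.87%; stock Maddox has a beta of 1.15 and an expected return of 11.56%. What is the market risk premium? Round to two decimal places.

Both satisfy E(R) = R_f + β·MRP, so the slope of the SML is
MRP = (11.56% − 6.87%) / (1.15 − 0.56) = 4.69% / 0.59 = 7.9492%

7.95%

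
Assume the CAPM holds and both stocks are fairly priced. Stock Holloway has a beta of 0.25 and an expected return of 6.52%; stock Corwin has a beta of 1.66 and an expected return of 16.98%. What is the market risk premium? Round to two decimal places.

Both satisfy E(R) = R_f + β·MRP, so the slope of the SML is
MRP = (16.98% − 6.52%) / (1.66 − 0.25) = 10.46% / 1.41 = 7.4184%

7.42%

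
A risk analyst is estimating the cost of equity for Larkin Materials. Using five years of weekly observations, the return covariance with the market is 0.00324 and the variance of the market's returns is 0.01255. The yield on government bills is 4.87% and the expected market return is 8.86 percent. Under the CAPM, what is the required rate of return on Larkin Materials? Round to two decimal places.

β = Cov(R_i, R_m) / Var(R_m) = 0.00324 / 0.01255 = 0.2582
MRP = 8.86% − 4.87% = 3.99%
E(R) = R_f + β × MRP = 4.87% + 0.2582 × 3.99% = 5.90%

5.90%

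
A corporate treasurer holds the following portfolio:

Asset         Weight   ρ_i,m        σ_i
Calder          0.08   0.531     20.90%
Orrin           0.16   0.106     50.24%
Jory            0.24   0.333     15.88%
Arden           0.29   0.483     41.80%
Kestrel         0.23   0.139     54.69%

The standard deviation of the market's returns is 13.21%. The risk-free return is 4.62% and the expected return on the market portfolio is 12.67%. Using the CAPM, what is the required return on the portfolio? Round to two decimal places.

β_Calder = 0.531 × 20.90% / 13.21% = 0.8401
β_Orrin = 0.106 × 50.24% / 13.21% = 0.4031
β_Jory = 0.333 × 15.88% / 13.21% = 0.4003
β_Arden = 0.483 × 41.80% / 13.21% = 1.5283
β_Kestrel = 0.139 × 54.69% / 13.21% = 0.5755
β_P = Σ w_i β_i = 0.08×0.8401 + 0.16×0.4031 + 0.24×0.4003 + 0.29×1.5283 + 0.23×0.5755 = 0.8033
MRP = 12.67% − 4.62% = 8.05%
E(R_P) = R_f + β_P × MRP = 4.62% + 0.8033 × 8.05% = 11.09%

11.09%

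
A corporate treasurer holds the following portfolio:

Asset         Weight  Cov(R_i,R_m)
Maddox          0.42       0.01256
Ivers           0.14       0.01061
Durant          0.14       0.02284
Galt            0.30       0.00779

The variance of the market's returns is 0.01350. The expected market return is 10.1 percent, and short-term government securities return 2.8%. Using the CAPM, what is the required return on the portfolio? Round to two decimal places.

β_Maddox = 0.01256 / 0.01350 = 0.9304
β_Ivers = 0.01061 / 0.01350 = 0.7859
β_Durant = 0.02284 / 0.01350 = 1.6919
β_Galt = 0.00779 / 0.01350 = 0.5770
β_P = Σ w_i β_i = 0.42×0.9304 + 0.14×0.7859 + 0.14×1.6919 + 0.30×0.5770 = 0.9108
MRP = 10.1% − 2.8% = 7.30%
E(R_P) = R_f + β_P × MRP = 2.8% + 0.9108 × 7.3% = 9.45%

9.45%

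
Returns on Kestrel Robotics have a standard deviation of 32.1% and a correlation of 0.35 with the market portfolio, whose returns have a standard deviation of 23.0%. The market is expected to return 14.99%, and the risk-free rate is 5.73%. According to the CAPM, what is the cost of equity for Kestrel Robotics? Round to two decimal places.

β = ρ × σ_i / σ_m = 0.35 × 32.1% / 23.0% = 0.4885
MRP = 14.99% − 5.73% = 9.26%
E(R) = 5.73% + 0.4885 × 9.26% = 10.25%

10.25%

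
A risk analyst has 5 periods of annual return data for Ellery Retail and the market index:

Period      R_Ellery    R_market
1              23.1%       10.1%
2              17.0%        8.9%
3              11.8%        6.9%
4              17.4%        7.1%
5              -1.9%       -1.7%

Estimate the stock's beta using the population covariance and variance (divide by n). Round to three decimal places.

Mean R_i = (23.1 + 17.0 + 11.8 + 17.4 − 1.9) / 5 = 13.4800%
Mean R_m = (10.1 + 8.9 + 6.9 + 7.1 − 1.7) / 5 = 6.2600%
Σ(R_i − R̄_i)(R_m − R̄_m) = 170.8760  ⇒  Cov = 170.8760 / 5 = 34.1752
Σ(R_m − R̄_m)² = 86.1920  ⇒  Var(R_m) = 86.1920 / 5 = 17.2384
β = Cov / Var(R_m) = 34.1752 / 17.2384 = 1.9825

1.983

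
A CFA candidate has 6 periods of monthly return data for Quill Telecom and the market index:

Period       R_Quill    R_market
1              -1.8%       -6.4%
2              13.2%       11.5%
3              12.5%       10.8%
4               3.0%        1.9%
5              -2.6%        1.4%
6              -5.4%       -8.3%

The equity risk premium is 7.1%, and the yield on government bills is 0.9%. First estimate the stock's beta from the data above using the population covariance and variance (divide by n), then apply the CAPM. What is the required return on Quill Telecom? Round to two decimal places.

Mean R_i = (-1.8 + 13.2 + 12.5 + 3.0 − 2.6 − 5.4) / 6 = 3.1500%
Mean R_m = (-6.4 + 11.5 + 10.8 + 1.9 + 1.4 − 8.3) / 6 = 1.8167%
Σ(R_i − R̄_i)(R_m − R̄_m) = 310.8650  ⇒  Cov = 310.8650 / 6 = 51.8108
Σ(R_m − R̄_m)² = 344.5083  ⇒  Var(R_m) = 344.5083 / 6 = 57.4181
β = Cov / Var(R_m) = 51.8108 / 57.4181 = 0.9023
E(R) = R_f + β × MRP = 0.9% + 0.9023 × 7.1% = 7.31%

7.31%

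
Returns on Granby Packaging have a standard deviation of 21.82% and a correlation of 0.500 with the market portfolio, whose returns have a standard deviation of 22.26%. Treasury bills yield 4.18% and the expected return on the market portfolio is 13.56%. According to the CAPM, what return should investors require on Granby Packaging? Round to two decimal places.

8.78%

β = ρ × σ_i / σ_m = 0.500 × 21.82% / 22.26% = 0.4901
MRP = 13.56% − 4.18% = 9.38%
E(R) = 4.18% + 0.4901 × 9.38% = 8.78%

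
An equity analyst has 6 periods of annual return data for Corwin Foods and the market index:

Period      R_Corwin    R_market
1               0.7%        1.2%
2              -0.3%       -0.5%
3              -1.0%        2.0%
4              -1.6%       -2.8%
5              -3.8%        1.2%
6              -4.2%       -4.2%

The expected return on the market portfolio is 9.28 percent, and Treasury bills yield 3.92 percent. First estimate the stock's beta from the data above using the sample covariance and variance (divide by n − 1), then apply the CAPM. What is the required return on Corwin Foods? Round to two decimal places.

Mean R_i = (0.7 − 0.3 − 1.0 − 1.6 − 3.8 − 4.2) / 6 = -1.7000%
Mean R_m = (1.2 − 0.5 + 2.0 − 2.8 + 1.2 − 4.2) / 6 = -0.5167%
Σ(R_i − R̄_i)(R_m − R̄_m) = 11.2800  ⇒  Cov = 11.2800 / 5 = 2.2560
Σ(R_m − R̄_m)² = 31.0083  ⇒  Var(R_m) = 31.0083 / 5 = 6.2017
β = Cov / Var(R_m) = 2.2560 / 6.2017 = 0.3638
MRP = 9.28% − 3.92% = 5.36%
E(R) = R_f + β × MRP = 3.92% + 0.3638 × 5.36% = 5.87%

5.87%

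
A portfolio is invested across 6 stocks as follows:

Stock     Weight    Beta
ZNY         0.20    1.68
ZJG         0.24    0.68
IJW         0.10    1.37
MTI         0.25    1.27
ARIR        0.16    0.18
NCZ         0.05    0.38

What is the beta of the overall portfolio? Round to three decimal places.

β_P = Σ w_i β_i = 0.20×1.68 + 0.24×0.68 + 0.10×1.37 + 0.25×1.27 + 0.16×0.18 + 0.05×0.38 = 1.0015

1.002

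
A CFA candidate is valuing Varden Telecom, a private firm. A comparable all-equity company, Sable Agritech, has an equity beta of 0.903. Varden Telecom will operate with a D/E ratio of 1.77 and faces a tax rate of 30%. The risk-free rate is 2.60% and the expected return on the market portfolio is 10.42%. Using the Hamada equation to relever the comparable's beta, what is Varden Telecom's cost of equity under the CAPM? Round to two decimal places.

β_L = β_U × [1 + (1 − t)(D/E)] = 0.903 × [1 + (1 − 0.30) × 1.77]
    = 0.903 × [1 + 0.70 × 1.77] = 0.903 × 2.2390 = 2.0218
MRP = 10.42% − 2.60% = 7.82%
E(R) = R_f + β_L × MRP = 2.60% + 2.0218 × 7.82% = 18.41%

18.41%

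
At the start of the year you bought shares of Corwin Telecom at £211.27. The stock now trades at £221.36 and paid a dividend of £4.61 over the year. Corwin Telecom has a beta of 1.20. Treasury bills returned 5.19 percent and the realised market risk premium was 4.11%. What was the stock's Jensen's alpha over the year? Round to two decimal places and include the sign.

Realised HPR = (P1 + D1 − P0) / P0 = (221.36 + 4.61 − 211.27) / 211.27 = 14.70 / 211.27 = 6.9579%
CAPM required = R_f + β·MRP = 5.19% + 1.20 × 4.11% = 10.1220%
α = realised − required = 6.9579% − 10.1220% = -3.16%

-3.16%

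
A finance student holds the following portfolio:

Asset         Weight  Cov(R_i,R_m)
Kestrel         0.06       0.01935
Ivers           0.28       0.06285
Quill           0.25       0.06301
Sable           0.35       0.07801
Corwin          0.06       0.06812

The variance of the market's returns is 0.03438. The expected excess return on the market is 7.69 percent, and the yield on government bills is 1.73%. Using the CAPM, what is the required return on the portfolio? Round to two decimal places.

β_Kestrel = 0.01935 / 0.03438 = 0.5628
β_Ivers = 0.06285 / 0.03438 = 1.8281
β_Quill = 0.06301 / 0.03438 = 1.8328
β_Sable = 0.07801 / 0.03438 = 2.2691
β_Corwin = 0.06812 / 0.03438 = 1.9814
β_P = Σ w_i β_i = 0.06×0.5628 + 0.28×1.8281 + 0.25×1.8328 + 0.35×2.2691 + 0.06×1.9814 = 1.9169
E(R_P) = R_f + β_P × MRP = 1.73% + 1.9169 × 7.69% = 16.47%

16.47%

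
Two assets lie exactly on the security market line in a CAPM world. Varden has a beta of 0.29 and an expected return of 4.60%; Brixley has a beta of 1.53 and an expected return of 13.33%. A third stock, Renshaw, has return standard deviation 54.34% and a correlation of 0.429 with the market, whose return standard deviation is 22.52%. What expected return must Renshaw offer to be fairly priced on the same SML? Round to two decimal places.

9.85%

MRP = (13.33% − 4.60%) / (1.53 − 0.29) = 7.0403%
R_f = 4.60% − 0.29 × 7.0403% = 2.5583%
β_Renshaw = ρ·σ_i/σ_m = 0.429 × 54.34 / 22.52 = 1.0352
E(R_Renshaw) = R_f + β × MRP = 2.5583% + 1.0352 × 7.0403% = 9.85%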